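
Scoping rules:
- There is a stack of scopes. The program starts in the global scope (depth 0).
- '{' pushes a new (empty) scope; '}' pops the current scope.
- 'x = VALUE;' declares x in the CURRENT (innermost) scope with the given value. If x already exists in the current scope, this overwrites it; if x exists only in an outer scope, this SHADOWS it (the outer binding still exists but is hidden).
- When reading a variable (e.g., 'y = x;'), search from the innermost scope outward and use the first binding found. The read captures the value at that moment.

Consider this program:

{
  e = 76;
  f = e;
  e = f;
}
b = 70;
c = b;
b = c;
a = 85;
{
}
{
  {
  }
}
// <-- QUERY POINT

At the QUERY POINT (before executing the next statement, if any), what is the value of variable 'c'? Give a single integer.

Answer: 70

Derivation:
Step 1: enter scope (depth=1)
Step 2: declare e=76 at depth 1
Step 3: declare f=(read e)=76 at depth 1
Step 4: declare e=(read f)=76 at depth 1
Step 5: exit scope (depth=0)
Step 6: declare b=70 at depth 0
Step 7: declare c=(read b)=70 at depth 0
Step 8: declare b=(read c)=70 at depth 0
Step 9: declare a=85 at depth 0
Step 10: enter scope (depth=1)
Step 11: exit scope (depth=0)
Step 12: enter scope (depth=1)
Step 13: enter scope (depth=2)
Step 14: exit scope (depth=1)
Step 15: exit scope (depth=0)
Visible at query point: a=85 b=70 c=70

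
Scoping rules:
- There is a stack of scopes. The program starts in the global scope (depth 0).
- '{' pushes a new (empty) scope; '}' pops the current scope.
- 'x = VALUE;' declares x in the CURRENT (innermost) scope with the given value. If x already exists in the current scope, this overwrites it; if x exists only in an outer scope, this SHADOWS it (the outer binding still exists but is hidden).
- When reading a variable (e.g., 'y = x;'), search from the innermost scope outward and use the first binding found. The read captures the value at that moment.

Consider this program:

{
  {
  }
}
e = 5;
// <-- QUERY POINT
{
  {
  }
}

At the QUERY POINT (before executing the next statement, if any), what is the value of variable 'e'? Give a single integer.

Step 1: enter scope (depth=1)
Step 2: enter scope (depth=2)
Step 3: exit scope (depth=1)
Step 4: exit scope (depth=0)
Step 5: declare e=5 at depth 0
Visible at query point: e=5

Answer: 5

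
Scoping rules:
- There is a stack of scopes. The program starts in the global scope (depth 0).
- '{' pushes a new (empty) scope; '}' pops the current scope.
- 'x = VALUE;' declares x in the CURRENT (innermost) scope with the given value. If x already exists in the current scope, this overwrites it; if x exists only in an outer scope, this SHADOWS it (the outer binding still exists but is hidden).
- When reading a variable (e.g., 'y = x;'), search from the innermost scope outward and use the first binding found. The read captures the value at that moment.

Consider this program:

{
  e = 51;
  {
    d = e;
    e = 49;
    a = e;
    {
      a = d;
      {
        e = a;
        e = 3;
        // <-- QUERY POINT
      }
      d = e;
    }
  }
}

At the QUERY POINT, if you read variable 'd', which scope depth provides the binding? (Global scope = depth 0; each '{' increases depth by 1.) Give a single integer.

Step 1: enter scope (depth=1)
Step 2: declare e=51 at depth 1
Step 3: enter scope (depth=2)
Step 4: declare d=(read e)=51 at depth 2
Step 5: declare e=49 at depth 2
Step 6: declare a=(read e)=49 at depth 2
Step 7: enter scope (depth=3)
Step 8: declare a=(read d)=51 at depth 3
Step 9: enter scope (depth=4)
Step 10: declare e=(read a)=51 at depth 4
Step 11: declare e=3 at depth 4
Visible at query point: a=51 d=51 e=3

Answer: 2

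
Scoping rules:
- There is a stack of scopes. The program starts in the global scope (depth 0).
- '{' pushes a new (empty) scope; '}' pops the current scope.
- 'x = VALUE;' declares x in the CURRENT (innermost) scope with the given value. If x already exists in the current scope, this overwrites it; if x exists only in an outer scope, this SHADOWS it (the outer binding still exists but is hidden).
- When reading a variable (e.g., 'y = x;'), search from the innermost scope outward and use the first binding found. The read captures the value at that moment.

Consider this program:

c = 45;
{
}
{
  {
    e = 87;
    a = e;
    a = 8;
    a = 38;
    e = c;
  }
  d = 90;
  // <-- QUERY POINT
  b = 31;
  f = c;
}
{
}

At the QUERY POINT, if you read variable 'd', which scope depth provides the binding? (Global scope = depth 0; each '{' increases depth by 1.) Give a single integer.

Answer: 1

Derivation:
Step 1: declare c=45 at depth 0
Step 2: enter scope (depth=1)
Step 3: exit scope (depth=0)
Step 4: enter scope (depth=1)
Step 5: enter scope (depth=2)
Step 6: declare e=87 at depth 2
Step 7: declare a=(read e)=87 at depth 2
Step 8: declare a=8 at depth 2
Step 9: declare a=38 at depth 2
Step 10: declare e=(read c)=45 at depth 2
Step 11: exit scope (depth=1)
Step 12: declare d=90 at depth 1
Visible at query point: c=45 d=90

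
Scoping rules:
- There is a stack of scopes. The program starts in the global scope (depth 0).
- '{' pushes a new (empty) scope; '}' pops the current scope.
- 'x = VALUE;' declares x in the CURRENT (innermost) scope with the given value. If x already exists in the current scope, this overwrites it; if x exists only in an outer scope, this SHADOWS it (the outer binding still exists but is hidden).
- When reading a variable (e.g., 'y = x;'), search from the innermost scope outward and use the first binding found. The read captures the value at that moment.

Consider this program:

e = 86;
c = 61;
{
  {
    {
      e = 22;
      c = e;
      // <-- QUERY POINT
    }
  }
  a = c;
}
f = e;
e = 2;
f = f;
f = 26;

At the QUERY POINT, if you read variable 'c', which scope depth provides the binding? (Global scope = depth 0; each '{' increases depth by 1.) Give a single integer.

Answer: 3

Derivation:
Step 1: declare e=86 at depth 0
Step 2: declare c=61 at depth 0
Step 3: enter scope (depth=1)
Step 4: enter scope (depth=2)
Step 5: enter scope (depth=3)
Step 6: declare e=22 at depth 3
Step 7: declare c=(read e)=22 at depth 3
Visible at query point: c=22 e=22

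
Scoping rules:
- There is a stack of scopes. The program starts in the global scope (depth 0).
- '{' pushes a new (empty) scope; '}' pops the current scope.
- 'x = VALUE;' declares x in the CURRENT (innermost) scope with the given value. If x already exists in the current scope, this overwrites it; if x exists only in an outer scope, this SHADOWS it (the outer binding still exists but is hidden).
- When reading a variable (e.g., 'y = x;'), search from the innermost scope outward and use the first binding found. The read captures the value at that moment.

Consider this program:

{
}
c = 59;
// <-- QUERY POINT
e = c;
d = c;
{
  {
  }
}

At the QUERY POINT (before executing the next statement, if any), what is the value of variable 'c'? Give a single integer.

Answer: 59

Derivation:
Step 1: enter scope (depth=1)
Step 2: exit scope (depth=0)
Step 3: declare c=59 at depth 0
Visible at query point: c=59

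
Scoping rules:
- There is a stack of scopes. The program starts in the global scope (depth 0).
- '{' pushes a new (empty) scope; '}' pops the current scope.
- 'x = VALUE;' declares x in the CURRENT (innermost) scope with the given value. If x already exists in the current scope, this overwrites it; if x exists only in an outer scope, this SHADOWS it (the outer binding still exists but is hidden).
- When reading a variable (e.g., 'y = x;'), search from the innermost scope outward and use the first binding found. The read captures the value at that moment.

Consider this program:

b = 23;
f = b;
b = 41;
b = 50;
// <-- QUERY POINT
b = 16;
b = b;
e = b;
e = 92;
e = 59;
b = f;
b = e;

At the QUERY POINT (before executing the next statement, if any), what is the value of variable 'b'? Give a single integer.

Step 1: declare b=23 at depth 0
Step 2: declare f=(read b)=23 at depth 0
Step 3: declare b=41 at depth 0
Step 4: declare b=50 at depth 0
Visible at query point: b=50 f=23

Answer: 50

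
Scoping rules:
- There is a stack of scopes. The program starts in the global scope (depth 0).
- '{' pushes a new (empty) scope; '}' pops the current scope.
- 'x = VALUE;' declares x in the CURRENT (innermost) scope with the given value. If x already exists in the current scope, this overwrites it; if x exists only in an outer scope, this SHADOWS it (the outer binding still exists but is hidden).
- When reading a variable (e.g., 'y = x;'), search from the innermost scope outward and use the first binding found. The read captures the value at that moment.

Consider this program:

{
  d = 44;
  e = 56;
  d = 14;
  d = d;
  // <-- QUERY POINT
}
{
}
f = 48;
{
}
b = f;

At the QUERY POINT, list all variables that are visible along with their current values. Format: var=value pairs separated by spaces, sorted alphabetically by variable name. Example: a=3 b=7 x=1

Step 1: enter scope (depth=1)
Step 2: declare d=44 at depth 1
Step 3: declare e=56 at depth 1
Step 4: declare d=14 at depth 1
Step 5: declare d=(read d)=14 at depth 1
Visible at query point: d=14 e=56

Answer: d=14 e=56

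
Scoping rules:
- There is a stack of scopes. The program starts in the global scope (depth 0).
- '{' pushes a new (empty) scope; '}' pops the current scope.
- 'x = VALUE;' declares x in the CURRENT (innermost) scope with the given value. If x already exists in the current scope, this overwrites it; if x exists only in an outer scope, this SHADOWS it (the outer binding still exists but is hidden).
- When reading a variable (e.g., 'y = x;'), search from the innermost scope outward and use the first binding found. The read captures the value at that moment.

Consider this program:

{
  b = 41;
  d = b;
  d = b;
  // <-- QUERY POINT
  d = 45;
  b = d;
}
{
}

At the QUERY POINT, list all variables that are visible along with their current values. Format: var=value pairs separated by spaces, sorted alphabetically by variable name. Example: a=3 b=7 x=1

Answer: b=41 d=41

Derivation:
Step 1: enter scope (depth=1)
Step 2: declare b=41 at depth 1
Step 3: declare d=(read b)=41 at depth 1
Step 4: declare d=(read b)=41 at depth 1
Visible at query point: b=41 d=41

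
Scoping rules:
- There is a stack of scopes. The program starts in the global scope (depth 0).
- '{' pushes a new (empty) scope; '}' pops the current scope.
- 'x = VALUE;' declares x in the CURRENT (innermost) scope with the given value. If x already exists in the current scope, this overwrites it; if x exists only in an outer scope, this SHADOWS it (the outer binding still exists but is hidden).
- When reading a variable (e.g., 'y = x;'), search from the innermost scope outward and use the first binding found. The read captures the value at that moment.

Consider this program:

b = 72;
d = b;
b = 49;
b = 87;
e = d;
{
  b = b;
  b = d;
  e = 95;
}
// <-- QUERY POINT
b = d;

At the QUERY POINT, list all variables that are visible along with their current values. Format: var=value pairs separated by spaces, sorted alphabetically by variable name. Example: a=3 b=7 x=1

Answer: b=87 d=72 e=72

Derivation:
Step 1: declare b=72 at depth 0
Step 2: declare d=(read b)=72 at depth 0
Step 3: declare b=49 at depth 0
Step 4: declare b=87 at depth 0
Step 5: declare e=(read d)=72 at depth 0
Step 6: enter scope (depth=1)
Step 7: declare b=(read b)=87 at depth 1
Step 8: declare b=(read d)=72 at depth 1
Step 9: declare e=95 at depth 1
Step 10: exit scope (depth=0)
Visible at query point: b=87 d=72 e=72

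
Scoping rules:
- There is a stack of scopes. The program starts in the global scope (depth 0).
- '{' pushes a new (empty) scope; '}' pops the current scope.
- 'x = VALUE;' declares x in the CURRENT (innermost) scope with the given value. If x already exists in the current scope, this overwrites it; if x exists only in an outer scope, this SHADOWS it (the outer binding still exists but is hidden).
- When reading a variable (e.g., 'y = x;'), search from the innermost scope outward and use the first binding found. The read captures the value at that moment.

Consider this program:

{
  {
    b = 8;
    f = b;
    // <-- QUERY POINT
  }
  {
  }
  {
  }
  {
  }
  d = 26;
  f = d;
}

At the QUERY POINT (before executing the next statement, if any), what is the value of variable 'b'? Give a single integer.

Answer: 8

Derivation:
Step 1: enter scope (depth=1)
Step 2: enter scope (depth=2)
Step 3: declare b=8 at depth 2
Step 4: declare f=(read b)=8 at depth 2
Visible at query point: b=8 f=8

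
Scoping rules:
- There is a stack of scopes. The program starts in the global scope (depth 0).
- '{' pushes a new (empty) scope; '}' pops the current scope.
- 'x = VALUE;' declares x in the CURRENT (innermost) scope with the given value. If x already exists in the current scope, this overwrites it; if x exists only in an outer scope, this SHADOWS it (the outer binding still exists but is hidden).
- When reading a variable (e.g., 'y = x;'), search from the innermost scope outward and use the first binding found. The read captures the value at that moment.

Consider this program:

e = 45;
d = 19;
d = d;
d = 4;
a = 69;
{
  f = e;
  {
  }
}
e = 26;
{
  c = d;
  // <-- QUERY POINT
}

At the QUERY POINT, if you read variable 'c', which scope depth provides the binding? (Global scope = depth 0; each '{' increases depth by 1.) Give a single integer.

Answer: 1

Derivation:
Step 1: declare e=45 at depth 0
Step 2: declare d=19 at depth 0
Step 3: declare d=(read d)=19 at depth 0
Step 4: declare d=4 at depth 0
Step 5: declare a=69 at depth 0
Step 6: enter scope (depth=1)
Step 7: declare f=(read e)=45 at depth 1
Step 8: enter scope (depth=2)
Step 9: exit scope (depth=1)
Step 10: exit scope (depth=0)
Step 11: declare e=26 at depth 0
Step 12: enter scope (depth=1)
Step 13: declare c=(read d)=4 at depth 1
Visible at query point: a=69 c=4 d=4 e=26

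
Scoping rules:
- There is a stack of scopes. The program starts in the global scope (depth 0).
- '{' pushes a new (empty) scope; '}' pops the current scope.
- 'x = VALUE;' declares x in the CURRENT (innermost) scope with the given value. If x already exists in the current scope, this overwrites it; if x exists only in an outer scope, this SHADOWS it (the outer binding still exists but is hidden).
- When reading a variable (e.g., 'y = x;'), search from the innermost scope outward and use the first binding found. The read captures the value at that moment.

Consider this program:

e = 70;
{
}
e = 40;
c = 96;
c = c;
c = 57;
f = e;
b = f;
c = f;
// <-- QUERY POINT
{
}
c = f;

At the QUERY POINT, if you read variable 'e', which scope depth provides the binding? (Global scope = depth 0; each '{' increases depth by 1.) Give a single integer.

Step 1: declare e=70 at depth 0
Step 2: enter scope (depth=1)
Step 3: exit scope (depth=0)
Step 4: declare e=40 at depth 0
Step 5: declare c=96 at depth 0
Step 6: declare c=(read c)=96 at depth 0
Step 7: declare c=57 at depth 0
Step 8: declare f=(read e)=40 at depth 0
Step 9: declare b=(read f)=40 at depth 0
Step 10: declare c=(read f)=40 at depth 0
Visible at query point: b=40 c=40 e=40 f=40

Answer: 0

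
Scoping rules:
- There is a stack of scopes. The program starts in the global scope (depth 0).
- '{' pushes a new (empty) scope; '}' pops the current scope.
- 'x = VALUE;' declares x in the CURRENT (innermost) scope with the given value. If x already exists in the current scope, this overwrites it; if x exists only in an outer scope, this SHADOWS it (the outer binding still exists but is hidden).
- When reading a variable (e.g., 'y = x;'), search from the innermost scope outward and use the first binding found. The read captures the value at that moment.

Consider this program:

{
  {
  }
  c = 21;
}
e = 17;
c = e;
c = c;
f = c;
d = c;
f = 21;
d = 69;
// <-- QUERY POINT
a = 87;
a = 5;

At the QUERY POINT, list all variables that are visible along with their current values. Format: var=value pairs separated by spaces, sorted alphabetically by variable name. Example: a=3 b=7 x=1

Step 1: enter scope (depth=1)
Step 2: enter scope (depth=2)
Step 3: exit scope (depth=1)
Step 4: declare c=21 at depth 1
Step 5: exit scope (depth=0)
Step 6: declare e=17 at depth 0
Step 7: declare c=(read e)=17 at depth 0
Step 8: declare c=(read c)=17 at depth 0
Step 9: declare f=(read c)=17 at depth 0
Step 10: declare d=(read c)=17 at depth 0
Step 11: declare f=21 at depth 0
Step 12: declare d=69 at depth 0
Visible at query point: c=17 d=69 e=17 f=21

Answer: c=17 d=69 e=17 f=21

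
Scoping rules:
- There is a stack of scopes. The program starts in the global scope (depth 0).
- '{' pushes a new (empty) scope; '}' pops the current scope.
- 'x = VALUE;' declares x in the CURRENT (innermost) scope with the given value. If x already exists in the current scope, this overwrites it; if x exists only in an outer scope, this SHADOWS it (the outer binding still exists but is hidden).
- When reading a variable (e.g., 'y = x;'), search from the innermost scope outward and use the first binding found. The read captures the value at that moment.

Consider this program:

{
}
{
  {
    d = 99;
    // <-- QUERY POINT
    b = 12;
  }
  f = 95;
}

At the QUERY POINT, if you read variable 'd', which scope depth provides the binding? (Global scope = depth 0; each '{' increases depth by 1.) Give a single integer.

Answer: 2

Derivation:
Step 1: enter scope (depth=1)
Step 2: exit scope (depth=0)
Step 3: enter scope (depth=1)
Step 4: enter scope (depth=2)
Step 5: declare d=99 at depth 2
Visible at query point: d=99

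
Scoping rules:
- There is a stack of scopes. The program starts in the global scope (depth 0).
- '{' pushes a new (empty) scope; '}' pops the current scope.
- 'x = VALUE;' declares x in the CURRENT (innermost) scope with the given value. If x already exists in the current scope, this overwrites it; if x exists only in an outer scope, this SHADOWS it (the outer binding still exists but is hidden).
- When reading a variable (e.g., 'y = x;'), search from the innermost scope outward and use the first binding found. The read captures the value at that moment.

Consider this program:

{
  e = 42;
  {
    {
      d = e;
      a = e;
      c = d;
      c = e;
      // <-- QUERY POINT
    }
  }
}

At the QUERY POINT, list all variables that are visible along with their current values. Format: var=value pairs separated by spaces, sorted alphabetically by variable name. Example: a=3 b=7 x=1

Answer: a=42 c=42 d=42 e=42

Derivation:
Step 1: enter scope (depth=1)
Step 2: declare e=42 at depth 1
Step 3: enter scope (depth=2)
Step 4: enter scope (depth=3)
Step 5: declare d=(read e)=42 at depth 3
Step 6: declare a=(read e)=42 at depth 3
Step 7: declare c=(read d)=42 at depth 3
Step 8: declare c=(read e)=42 at depth 3
Visible at query point: a=42 c=42 d=42 e=42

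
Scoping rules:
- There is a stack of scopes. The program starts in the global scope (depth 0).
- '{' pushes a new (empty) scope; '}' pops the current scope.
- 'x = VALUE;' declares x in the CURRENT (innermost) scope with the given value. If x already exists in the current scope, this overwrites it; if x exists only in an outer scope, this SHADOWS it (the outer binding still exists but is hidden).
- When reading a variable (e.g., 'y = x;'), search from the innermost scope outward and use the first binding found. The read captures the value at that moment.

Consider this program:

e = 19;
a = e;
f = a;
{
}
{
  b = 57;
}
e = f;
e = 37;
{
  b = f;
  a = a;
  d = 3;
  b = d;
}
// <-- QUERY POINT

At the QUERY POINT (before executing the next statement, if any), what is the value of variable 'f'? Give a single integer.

Step 1: declare e=19 at depth 0
Step 2: declare a=(read e)=19 at depth 0
Step 3: declare f=(read a)=19 at depth 0
Step 4: enter scope (depth=1)
Step 5: exit scope (depth=0)
Step 6: enter scope (depth=1)
Step 7: declare b=57 at depth 1
Step 8: exit scope (depth=0)
Step 9: declare e=(read f)=19 at depth 0
Step 10: declare e=37 at depth 0
Step 11: enter scope (depth=1)
Step 12: declare b=(read f)=19 at depth 1
Step 13: declare a=(read a)=19 at depth 1
Step 14: declare d=3 at depth 1
Step 15: declare b=(read d)=3 at depth 1
Step 16: exit scope (depth=0)
Visible at query point: a=19 e=37 f=19

Answer: 19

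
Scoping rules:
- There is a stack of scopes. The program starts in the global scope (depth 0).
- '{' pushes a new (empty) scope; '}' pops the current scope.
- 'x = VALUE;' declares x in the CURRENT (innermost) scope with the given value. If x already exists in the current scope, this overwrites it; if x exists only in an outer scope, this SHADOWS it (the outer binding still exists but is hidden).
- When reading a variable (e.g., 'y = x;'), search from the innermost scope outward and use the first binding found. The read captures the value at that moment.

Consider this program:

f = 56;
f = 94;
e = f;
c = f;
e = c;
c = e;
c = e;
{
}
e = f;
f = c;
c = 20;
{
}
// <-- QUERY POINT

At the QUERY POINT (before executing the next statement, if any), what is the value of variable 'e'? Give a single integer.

Answer: 94

Derivation:
Step 1: declare f=56 at depth 0
Step 2: declare f=94 at depth 0
Step 3: declare e=(read f)=94 at depth 0
Step 4: declare c=(read f)=94 at depth 0
Step 5: declare e=(read c)=94 at depth 0
Step 6: declare c=(read e)=94 at depth 0
Step 7: declare c=(read e)=94 at depth 0
Step 8: enter scope (depth=1)
Step 9: exit scope (depth=0)
Step 10: declare e=(read f)=94 at depth 0
Step 11: declare f=(read c)=94 at depth 0
Step 12: declare c=20 at depth 0
Step 13: enter scope (depth=1)
Step 14: exit scope (depth=0)
Visible at query point: c=20 e=94 f=94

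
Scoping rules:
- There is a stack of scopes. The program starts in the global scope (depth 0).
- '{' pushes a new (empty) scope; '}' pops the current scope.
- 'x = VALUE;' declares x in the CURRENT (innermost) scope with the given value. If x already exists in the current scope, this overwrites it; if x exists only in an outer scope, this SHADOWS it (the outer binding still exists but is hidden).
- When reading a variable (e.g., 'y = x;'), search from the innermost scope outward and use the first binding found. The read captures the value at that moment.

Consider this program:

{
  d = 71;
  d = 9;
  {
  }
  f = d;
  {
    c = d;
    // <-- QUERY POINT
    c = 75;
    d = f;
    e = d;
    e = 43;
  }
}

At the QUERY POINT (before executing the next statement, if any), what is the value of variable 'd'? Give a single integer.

Answer: 9

Derivation:
Step 1: enter scope (depth=1)
Step 2: declare d=71 at depth 1
Step 3: declare d=9 at depth 1
Step 4: enter scope (depth=2)
Step 5: exit scope (depth=1)
Step 6: declare f=(read d)=9 at depth 1
Step 7: enter scope (depth=2)
Step 8: declare c=(read d)=9 at depth 2
Visible at query point: c=9 d=9 f=9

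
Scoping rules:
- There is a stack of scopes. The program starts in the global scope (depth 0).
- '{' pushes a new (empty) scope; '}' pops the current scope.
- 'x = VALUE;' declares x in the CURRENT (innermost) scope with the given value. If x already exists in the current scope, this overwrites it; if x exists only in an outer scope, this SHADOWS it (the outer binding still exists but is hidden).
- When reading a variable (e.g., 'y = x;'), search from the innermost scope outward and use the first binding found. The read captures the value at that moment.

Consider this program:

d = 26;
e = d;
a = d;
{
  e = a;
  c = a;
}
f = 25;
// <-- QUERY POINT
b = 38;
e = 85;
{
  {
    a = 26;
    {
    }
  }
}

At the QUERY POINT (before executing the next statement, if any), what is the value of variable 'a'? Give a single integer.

Step 1: declare d=26 at depth 0
Step 2: declare e=(read d)=26 at depth 0
Step 3: declare a=(read d)=26 at depth 0
Step 4: enter scope (depth=1)
Step 5: declare e=(read a)=26 at depth 1
Step 6: declare c=(read a)=26 at depth 1
Step 7: exit scope (depth=0)
Step 8: declare f=25 at depth 0
Visible at query point: a=26 d=26 e=26 f=25

Answer: 26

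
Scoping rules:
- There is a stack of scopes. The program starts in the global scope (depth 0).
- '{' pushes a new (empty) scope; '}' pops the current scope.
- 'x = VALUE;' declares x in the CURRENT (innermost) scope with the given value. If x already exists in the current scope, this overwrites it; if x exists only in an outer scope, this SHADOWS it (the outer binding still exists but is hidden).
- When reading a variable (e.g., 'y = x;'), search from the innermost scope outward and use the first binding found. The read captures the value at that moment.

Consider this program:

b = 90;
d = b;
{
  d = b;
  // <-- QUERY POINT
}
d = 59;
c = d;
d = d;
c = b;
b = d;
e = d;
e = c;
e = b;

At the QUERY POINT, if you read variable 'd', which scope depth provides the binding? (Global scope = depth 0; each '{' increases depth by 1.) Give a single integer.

Answer: 1

Derivation:
Step 1: declare b=90 at depth 0
Step 2: declare d=(read b)=90 at depth 0
Step 3: enter scope (depth=1)
Step 4: declare d=(read b)=90 at depth 1
Visible at query point: b=90 d=90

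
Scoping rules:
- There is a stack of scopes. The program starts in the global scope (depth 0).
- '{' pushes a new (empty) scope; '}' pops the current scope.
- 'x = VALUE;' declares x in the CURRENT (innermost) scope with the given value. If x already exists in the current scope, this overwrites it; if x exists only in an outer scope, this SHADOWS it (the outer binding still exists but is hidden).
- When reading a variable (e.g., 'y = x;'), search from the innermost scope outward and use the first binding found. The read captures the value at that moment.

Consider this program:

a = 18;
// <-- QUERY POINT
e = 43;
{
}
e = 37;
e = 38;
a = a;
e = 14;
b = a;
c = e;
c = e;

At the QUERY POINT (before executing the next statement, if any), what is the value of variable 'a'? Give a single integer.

Step 1: declare a=18 at depth 0
Visible at query point: a=18

Answer: 18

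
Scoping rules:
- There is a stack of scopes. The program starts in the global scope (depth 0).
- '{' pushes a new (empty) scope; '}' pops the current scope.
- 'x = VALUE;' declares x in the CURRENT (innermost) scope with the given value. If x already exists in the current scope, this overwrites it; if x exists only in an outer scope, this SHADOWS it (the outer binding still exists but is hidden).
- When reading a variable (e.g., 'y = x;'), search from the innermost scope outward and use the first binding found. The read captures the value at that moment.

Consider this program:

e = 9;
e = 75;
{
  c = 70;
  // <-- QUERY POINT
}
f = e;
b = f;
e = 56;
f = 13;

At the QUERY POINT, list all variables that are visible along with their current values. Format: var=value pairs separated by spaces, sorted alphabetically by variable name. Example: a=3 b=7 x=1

Step 1: declare e=9 at depth 0
Step 2: declare e=75 at depth 0
Step 3: enter scope (depth=1)
Step 4: declare c=70 at depth 1
Visible at query point: c=70 e=75

Answer: c=70 e=75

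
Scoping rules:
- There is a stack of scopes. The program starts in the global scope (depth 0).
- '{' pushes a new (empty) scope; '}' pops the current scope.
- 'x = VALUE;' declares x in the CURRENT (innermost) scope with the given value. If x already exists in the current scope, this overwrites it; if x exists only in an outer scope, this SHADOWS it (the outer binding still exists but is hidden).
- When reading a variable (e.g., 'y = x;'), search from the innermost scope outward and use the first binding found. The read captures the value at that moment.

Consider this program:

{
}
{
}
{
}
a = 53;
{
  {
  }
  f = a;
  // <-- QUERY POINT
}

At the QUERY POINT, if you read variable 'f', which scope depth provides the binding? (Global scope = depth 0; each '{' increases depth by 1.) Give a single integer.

Step 1: enter scope (depth=1)
Step 2: exit scope (depth=0)
Step 3: enter scope (depth=1)
Step 4: exit scope (depth=0)
Step 5: enter scope (depth=1)
Step 6: exit scope (depth=0)
Step 7: declare a=53 at depth 0
Step 8: enter scope (depth=1)
Step 9: enter scope (depth=2)
Step 10: exit scope (depth=1)
Step 11: declare f=(read a)=53 at depth 1
Visible at query point: a=53 f=53

Answer: 1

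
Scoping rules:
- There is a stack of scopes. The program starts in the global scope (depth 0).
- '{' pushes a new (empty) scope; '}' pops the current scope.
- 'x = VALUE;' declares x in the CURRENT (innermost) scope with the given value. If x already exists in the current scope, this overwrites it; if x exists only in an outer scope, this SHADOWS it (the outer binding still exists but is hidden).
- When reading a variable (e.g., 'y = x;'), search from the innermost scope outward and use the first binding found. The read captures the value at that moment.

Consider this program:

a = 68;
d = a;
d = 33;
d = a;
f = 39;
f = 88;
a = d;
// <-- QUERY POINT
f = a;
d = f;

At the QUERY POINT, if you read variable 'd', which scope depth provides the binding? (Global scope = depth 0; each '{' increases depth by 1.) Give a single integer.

Answer: 0

Derivation:
Step 1: declare a=68 at depth 0
Step 2: declare d=(read a)=68 at depth 0
Step 3: declare d=33 at depth 0
Step 4: declare d=(read a)=68 at depth 0
Step 5: declare f=39 at depth 0
Step 6: declare f=88 at depth 0
Step 7: declare a=(read d)=68 at depth 0
Visible at query point: a=68 d=68 f=88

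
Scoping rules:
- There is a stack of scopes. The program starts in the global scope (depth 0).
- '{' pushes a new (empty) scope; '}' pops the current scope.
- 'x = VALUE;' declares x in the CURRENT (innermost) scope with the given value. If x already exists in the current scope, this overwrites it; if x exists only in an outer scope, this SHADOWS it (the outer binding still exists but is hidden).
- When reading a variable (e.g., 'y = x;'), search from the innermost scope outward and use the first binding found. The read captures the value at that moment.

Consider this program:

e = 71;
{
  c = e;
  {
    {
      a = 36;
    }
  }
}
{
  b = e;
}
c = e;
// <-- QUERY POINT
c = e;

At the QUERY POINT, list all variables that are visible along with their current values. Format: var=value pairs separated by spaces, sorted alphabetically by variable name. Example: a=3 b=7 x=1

Step 1: declare e=71 at depth 0
Step 2: enter scope (depth=1)
Step 3: declare c=(read e)=71 at depth 1
Step 4: enter scope (depth=2)
Step 5: enter scope (depth=3)
Step 6: declare a=36 at depth 3
Step 7: exit scope (depth=2)
Step 8: exit scope (depth=1)
Step 9: exit scope (depth=0)
Step 10: enter scope (depth=1)
Step 11: declare b=(read e)=71 at depth 1
Step 12: exit scope (depth=0)
Step 13: declare c=(read e)=71 at depth 0
Visible at query point: c=71 e=71

Answer: c=71 e=71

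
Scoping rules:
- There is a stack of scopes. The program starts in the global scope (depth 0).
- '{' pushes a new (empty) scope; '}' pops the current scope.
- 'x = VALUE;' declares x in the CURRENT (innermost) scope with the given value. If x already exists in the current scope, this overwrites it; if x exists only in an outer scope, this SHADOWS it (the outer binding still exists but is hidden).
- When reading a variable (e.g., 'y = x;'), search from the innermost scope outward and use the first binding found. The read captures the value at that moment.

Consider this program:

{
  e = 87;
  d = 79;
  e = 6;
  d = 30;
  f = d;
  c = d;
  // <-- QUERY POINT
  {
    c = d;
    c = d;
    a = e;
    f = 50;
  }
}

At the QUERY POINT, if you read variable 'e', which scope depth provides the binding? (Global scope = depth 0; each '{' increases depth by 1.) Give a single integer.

Step 1: enter scope (depth=1)
Step 2: declare e=87 at depth 1
Step 3: declare d=79 at depth 1
Step 4: declare e=6 at depth 1
Step 5: declare d=30 at depth 1
Step 6: declare f=(read d)=30 at depth 1
Step 7: declare c=(read d)=30 at depth 1
Visible at query point: c=30 d=30 e=6 f=30

Answer: 1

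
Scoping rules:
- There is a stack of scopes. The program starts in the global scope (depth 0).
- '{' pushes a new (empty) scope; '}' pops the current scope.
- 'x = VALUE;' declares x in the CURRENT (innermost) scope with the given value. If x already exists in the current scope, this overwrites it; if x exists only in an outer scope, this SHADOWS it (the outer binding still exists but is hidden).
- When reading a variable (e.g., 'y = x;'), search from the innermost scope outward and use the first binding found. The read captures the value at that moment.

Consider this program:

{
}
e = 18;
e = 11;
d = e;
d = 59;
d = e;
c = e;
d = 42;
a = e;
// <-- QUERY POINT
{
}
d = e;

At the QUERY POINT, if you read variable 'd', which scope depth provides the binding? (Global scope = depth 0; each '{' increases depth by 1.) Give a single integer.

Answer: 0

Derivation:
Step 1: enter scope (depth=1)
Step 2: exit scope (depth=0)
Step 3: declare e=18 at depth 0
Step 4: declare e=11 at depth 0
Step 5: declare d=(read e)=11 at depth 0
Step 6: declare d=59 at depth 0
Step 7: declare d=(read e)=11 at depth 0
Step 8: declare c=(read e)=11 at depth 0
Step 9: declare d=42 at depth 0
Step 10: declare a=(read e)=11 at depth 0
Visible at query point: a=11 c=11 d=42 e=11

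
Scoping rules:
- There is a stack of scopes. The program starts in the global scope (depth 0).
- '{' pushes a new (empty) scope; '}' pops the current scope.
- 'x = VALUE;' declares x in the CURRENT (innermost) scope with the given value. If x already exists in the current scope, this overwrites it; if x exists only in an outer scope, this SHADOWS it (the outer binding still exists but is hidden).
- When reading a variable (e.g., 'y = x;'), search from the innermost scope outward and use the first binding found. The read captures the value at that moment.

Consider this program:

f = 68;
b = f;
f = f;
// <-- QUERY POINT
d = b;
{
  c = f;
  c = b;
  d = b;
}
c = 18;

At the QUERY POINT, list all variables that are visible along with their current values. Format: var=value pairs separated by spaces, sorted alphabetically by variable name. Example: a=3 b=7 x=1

Step 1: declare f=68 at depth 0
Step 2: declare b=(read f)=68 at depth 0
Step 3: declare f=(read f)=68 at depth 0
Visible at query point: b=68 f=68

Answer: b=68 f=68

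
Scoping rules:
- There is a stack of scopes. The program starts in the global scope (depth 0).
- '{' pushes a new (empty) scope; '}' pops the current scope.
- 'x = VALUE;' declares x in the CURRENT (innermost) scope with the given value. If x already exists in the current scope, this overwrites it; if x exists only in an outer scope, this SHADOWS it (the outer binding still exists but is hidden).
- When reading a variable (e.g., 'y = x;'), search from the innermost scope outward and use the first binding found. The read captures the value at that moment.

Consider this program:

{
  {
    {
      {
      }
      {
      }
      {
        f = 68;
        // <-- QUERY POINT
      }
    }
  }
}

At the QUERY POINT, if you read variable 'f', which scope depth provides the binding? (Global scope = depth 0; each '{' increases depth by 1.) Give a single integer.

Answer: 4

Derivation:
Step 1: enter scope (depth=1)
Step 2: enter scope (depth=2)
Step 3: enter scope (depth=3)
Step 4: enter scope (depth=4)
Step 5: exit scope (depth=3)
Step 6: enter scope (depth=4)
Step 7: exit scope (depth=3)
Step 8: enter scope (depth=4)
Step 9: declare f=68 at depth 4
Visible at query point: f=68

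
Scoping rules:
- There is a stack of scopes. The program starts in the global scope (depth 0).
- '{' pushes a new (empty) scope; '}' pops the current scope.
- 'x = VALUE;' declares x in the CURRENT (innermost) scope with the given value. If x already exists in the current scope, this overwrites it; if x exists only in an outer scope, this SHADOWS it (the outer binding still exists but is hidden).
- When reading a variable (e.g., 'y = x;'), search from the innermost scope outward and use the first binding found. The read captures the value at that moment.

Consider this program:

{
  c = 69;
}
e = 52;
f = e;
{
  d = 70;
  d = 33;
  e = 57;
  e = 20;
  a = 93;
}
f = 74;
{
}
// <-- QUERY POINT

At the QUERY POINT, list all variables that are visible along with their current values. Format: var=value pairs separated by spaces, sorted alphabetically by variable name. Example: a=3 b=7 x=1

Answer: e=52 f=74

Derivation:
Step 1: enter scope (depth=1)
Step 2: declare c=69 at depth 1
Step 3: exit scope (depth=0)
Step 4: declare e=52 at depth 0
Step 5: declare f=(read e)=52 at depth 0
Step 6: enter scope (depth=1)
Step 7: declare d=70 at depth 1
Step 8: declare d=33 at depth 1
Step 9: declare e=57 at depth 1
Step 10: declare e=20 at depth 1
Step 11: declare a=93 at depth 1
Step 12: exit scope (depth=0)
Step 13: declare f=74 at depth 0
Step 14: enter scope (depth=1)
Step 15: exit scope (depth=0)
Visible at query point: e=52 f=74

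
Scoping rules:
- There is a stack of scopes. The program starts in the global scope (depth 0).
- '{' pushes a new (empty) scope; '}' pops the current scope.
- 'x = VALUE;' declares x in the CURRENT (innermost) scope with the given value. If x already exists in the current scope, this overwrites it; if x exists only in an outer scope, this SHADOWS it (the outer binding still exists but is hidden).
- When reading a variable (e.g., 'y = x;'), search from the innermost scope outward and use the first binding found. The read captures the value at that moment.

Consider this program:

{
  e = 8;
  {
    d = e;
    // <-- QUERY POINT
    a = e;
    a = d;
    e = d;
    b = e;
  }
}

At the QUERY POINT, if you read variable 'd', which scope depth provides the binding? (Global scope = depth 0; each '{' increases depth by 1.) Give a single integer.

Answer: 2

Derivation:
Step 1: enter scope (depth=1)
Step 2: declare e=8 at depth 1
Step 3: enter scope (depth=2)
Step 4: declare d=(read e)=8 at depth 2
Visible at query point: d=8 e=8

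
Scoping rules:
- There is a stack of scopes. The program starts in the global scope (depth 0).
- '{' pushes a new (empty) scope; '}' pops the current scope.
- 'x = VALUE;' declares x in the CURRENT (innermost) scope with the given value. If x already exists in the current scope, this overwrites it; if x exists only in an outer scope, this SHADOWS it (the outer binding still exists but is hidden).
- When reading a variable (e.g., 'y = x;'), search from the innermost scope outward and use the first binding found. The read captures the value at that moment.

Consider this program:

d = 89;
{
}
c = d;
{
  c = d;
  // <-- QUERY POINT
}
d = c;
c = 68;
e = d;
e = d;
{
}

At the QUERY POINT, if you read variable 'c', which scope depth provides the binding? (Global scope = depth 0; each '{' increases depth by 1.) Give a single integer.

Answer: 1

Derivation:
Step 1: declare d=89 at depth 0
Step 2: enter scope (depth=1)
Step 3: exit scope (depth=0)
Step 4: declare c=(read d)=89 at depth 0
Step 5: enter scope (depth=1)
Step 6: declare c=(read d)=89 at depth 1
Visible at query point: c=89 d=89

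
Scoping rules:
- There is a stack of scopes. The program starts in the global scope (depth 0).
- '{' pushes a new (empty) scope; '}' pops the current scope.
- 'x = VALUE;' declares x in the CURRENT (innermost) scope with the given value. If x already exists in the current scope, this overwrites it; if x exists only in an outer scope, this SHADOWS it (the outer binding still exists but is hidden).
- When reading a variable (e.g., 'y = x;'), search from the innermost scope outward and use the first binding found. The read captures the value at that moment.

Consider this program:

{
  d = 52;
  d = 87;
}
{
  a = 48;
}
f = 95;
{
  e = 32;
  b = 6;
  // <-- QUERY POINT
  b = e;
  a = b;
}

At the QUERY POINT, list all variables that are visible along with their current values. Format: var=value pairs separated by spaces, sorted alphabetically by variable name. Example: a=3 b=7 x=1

Answer: b=6 e=32 f=95

Derivation:
Step 1: enter scope (depth=1)
Step 2: declare d=52 at depth 1
Step 3: declare d=87 at depth 1
Step 4: exit scope (depth=0)
Step 5: enter scope (depth=1)
Step 6: declare a=48 at depth 1
Step 7: exit scope (depth=0)
Step 8: declare f=95 at depth 0
Step 9: enter scope (depth=1)
Step 10: declare e=32 at depth 1
Step 11: declare b=6 at depth 1
Visible at query point: b=6 e=32 f=95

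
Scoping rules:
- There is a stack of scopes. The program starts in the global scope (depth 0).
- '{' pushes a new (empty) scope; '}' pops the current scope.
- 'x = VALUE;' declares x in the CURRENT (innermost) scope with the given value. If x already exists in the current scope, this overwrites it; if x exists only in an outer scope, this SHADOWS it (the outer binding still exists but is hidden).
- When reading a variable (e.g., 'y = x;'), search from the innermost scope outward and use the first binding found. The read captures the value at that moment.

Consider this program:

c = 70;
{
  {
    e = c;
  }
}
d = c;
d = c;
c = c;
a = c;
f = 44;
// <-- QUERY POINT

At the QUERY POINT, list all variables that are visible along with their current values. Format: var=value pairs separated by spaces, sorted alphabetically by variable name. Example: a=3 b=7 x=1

Step 1: declare c=70 at depth 0
Step 2: enter scope (depth=1)
Step 3: enter scope (depth=2)
Step 4: declare e=(read c)=70 at depth 2
Step 5: exit scope (depth=1)
Step 6: exit scope (depth=0)
Step 7: declare d=(read c)=70 at depth 0
Step 8: declare d=(read c)=70 at depth 0
Step 9: declare c=(read c)=70 at depth 0
Step 10: declare a=(read c)=70 at depth 0
Step 11: declare f=44 at depth 0
Visible at query point: a=70 c=70 d=70 f=44

Answer: a=70 c=70 d=70 f=44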